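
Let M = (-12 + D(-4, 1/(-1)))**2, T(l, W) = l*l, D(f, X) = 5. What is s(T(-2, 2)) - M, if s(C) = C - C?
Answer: -49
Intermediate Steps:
T(l, W) = l**2
s(C) = 0
M = 49 (M = (-12 + 5)**2 = (-7)**2 = 49)
s(T(-2, 2)) - M = 0 - 1*49 = 0 - 49 = -49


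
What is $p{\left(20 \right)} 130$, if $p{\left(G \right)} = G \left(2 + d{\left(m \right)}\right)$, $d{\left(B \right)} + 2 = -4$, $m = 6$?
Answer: $-10400$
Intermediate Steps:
$d{\left(B \right)} = -6$ ($d{\left(B \right)} = -2 - 4 = -6$)
$p{\left(G \right)} = - 4 G$ ($p{\left(G \right)} = G \left(2 - 6\right) = G \left(-4\right) = - 4 G$)
$p{\left(20 \right)} 130 = \left(-4\right) 20 \cdot 130 = \left(-80\right) 130 = -10400$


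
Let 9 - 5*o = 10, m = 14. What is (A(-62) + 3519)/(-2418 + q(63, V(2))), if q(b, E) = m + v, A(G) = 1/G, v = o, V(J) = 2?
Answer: -1090885/745302 ≈ -1.4637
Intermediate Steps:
o = -⅕ (o = 9/5 - ⅕*10 = 9/5 - 2 = -⅕ ≈ -0.20000)
v = -⅕ ≈ -0.20000
q(b, E) = 69/5 (q(b, E) = 14 - ⅕ = 69/5)
(A(-62) + 3519)/(-2418 + q(63, V(2))) = (1/(-62) + 3519)/(-2418 + 69/5) = (-1/62 + 3519)/(-12021/5) = (218177/62)*(-5/12021) = -1090885/745302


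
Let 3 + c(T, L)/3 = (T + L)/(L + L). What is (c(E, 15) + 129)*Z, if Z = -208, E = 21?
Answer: -128544/5 ≈ -25709.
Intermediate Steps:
c(T, L) = -9 + 3*(L + T)/(2*L) (c(T, L) = -9 + 3*((T + L)/(L + L)) = -9 + 3*((L + T)/((2*L))) = -9 + 3*((L + T)*(1/(2*L))) = -9 + 3*((L + T)/(2*L)) = -9 + 3*(L + T)/(2*L))
(c(E, 15) + 129)*Z = ((3/2)*(21 - 5*15)/15 + 129)*(-208) = ((3/2)*(1/15)*(21 - 75) + 129)*(-208) = ((3/2)*(1/15)*(-54) + 129)*(-208) = (-27/5 + 129)*(-208) = (618/5)*(-208) = -128544/5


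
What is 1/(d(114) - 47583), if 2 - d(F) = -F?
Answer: -1/47467 ≈ -2.1067e-5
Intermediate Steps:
d(F) = 2 + F (d(F) = 2 - (-1)*F = 2 + F)
1/(d(114) - 47583) = 1/((2 + 114) - 47583) = 1/(116 - 47583) = 1/(-47467) = -1/47467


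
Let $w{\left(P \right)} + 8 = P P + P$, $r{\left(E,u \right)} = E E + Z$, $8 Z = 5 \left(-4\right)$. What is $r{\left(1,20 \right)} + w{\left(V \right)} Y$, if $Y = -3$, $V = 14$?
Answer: $- \frac{1215}{2} \approx -607.5$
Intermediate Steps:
$Z = - \frac{5}{2}$ ($Z = \frac{5 \left(-4\right)}{8} = \frac{1}{8} \left(-20\right) = - \frac{5}{2} \approx -2.5$)
$r{\left(E,u \right)} = - \frac{5}{2} + E^{2}$ ($r{\left(E,u \right)} = E E - \frac{5}{2} = E^{2} - \frac{5}{2} = - \frac{5}{2} + E^{2}$)
$w{\left(P \right)} = -8 + P + P^{2}$ ($w{\left(P \right)} = -8 + \left(P P + P\right) = -8 + \left(P^{2} + P\right) = -8 + \left(P + P^{2}\right) = -8 + P + P^{2}$)
$r{\left(1,20 \right)} + w{\left(V \right)} Y = \left(- \frac{5}{2} + 1^{2}\right) + \left(-8 + 14 + 14^{2}\right) \left(-3\right) = \left(- \frac{5}{2} + 1\right) + \left(-8 + 14 + 196\right) \left(-3\right) = - \frac{3}{2} + 202 \left(-3\right) = - \frac{3}{2} - 606 = - \frac{1215}{2}$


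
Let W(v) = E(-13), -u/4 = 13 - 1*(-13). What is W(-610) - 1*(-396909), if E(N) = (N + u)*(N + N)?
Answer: 399951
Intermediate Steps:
u = -104 (u = -4*(13 - 1*(-13)) = -4*(13 + 13) = -4*26 = -104)
E(N) = 2*N*(-104 + N) (E(N) = (N - 104)*(N + N) = (-104 + N)*(2*N) = 2*N*(-104 + N))
W(v) = 3042 (W(v) = 2*(-13)*(-104 - 13) = 2*(-13)*(-117) = 3042)
W(-610) - 1*(-396909) = 3042 - 1*(-396909) = 3042 + 396909 = 399951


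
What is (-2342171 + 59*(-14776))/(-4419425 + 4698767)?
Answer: -3213955/279342 ≈ -11.505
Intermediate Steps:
(-2342171 + 59*(-14776))/(-4419425 + 4698767) = (-2342171 - 871784)/279342 = -3213955*1/279342 = -3213955/279342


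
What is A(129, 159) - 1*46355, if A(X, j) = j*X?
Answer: -25844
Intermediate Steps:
A(X, j) = X*j
A(129, 159) - 1*46355 = 129*159 - 1*46355 = 20511 - 46355 = -25844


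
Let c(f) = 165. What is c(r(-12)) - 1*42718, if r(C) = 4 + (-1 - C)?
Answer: -42553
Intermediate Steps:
r(C) = 3 - C
c(r(-12)) - 1*42718 = 165 - 1*42718 = 165 - 42718 = -42553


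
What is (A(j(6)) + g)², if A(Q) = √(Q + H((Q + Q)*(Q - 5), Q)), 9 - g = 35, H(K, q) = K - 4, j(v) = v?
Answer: (26 - √14)² ≈ 495.43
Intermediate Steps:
H(K, q) = -4 + K
g = -26 (g = 9 - 1*35 = 9 - 35 = -26)
A(Q) = √(-4 + Q + 2*Q*(-5 + Q)) (A(Q) = √(Q + (-4 + (Q + Q)*(Q - 5))) = √(Q + (-4 + (2*Q)*(-5 + Q))) = √(Q + (-4 + 2*Q*(-5 + Q))) = √(-4 + Q + 2*Q*(-5 + Q)))
(A(j(6)) + g)² = (√(-4 + 6 + 2*6*(-5 + 6)) - 26)² = (√(-4 + 6 + 2*6*1) - 26)² = (√(-4 + 6 + 12) - 26)² = (√14 - 26)² = (-26 + √14)²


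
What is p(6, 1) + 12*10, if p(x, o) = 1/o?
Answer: 121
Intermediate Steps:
p(6, 1) + 12*10 = 1/1 + 12*10 = 1 + 120 = 121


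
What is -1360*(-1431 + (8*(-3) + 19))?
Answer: 1952960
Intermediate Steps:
-1360*(-1431 + (8*(-3) + 19)) = -1360*(-1431 + (-24 + 19)) = -1360*(-1431 - 5) = -1360*(-1436) = 1952960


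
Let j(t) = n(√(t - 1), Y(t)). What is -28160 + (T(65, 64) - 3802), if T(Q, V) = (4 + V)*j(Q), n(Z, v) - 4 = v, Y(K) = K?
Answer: -27270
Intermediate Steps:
n(Z, v) = 4 + v
j(t) = 4 + t
T(Q, V) = (4 + Q)*(4 + V) (T(Q, V) = (4 + V)*(4 + Q) = (4 + Q)*(4 + V))
-28160 + (T(65, 64) - 3802) = -28160 + ((4 + 65)*(4 + 64) - 3802) = -28160 + (69*68 - 3802) = -28160 + (4692 - 3802) = -28160 + 890 = -27270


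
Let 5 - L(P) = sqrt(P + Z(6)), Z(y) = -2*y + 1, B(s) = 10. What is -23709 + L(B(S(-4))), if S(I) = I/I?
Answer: -23704 - I ≈ -23704.0 - 1.0*I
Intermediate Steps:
S(I) = 1
Z(y) = 1 - 2*y
L(P) = 5 - sqrt(-11 + P) (L(P) = 5 - sqrt(P + (1 - 2*6)) = 5 - sqrt(P + (1 - 12)) = 5 - sqrt(P - 11) = 5 - sqrt(-11 + P))
-23709 + L(B(S(-4))) = -23709 + (5 - sqrt(-11 + 10)) = -23709 + (5 - sqrt(-1)) = -23709 + (5 - I) = -23704 - I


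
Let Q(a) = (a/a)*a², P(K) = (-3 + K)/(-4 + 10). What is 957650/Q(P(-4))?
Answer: 34475400/49 ≈ 7.0358e+5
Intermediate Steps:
P(K) = -½ + K/6 (P(K) = (-3 + K)/6 = (-3 + K)*(⅙) = -½ + K/6)
Q(a) = a² (Q(a) = 1*a² = a²)
957650/Q(P(-4)) = 957650/((-½ + (⅙)*(-4))²) = 957650/((-½ - ⅔)²) = 957650/((-7/6)²) = 957650/(49/36) = 957650*(36/49) = 34475400/49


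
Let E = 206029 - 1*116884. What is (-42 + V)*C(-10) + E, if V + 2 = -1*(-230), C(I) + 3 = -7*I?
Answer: 101607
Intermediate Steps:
C(I) = -3 - 7*I
V = 228 (V = -2 - 1*(-230) = -2 + 230 = 228)
E = 89145 (E = 206029 - 116884 = 89145)
(-42 + V)*C(-10) + E = (-42 + 228)*(-3 - 7*(-10)) + 89145 = 186*(-3 + 70) + 89145 = 186*67 + 89145 = 12462 + 89145 = 101607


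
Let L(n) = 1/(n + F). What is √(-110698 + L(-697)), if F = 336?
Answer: I*√39961979/19 ≈ 332.71*I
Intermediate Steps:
L(n) = 1/(336 + n) (L(n) = 1/(n + 336) = 1/(336 + n))
√(-110698 + L(-697)) = √(-110698 + 1/(336 - 697)) = √(-110698 + 1/(-361)) = √(-110698 - 1/361) = √(-39961979/361) = I*√39961979/19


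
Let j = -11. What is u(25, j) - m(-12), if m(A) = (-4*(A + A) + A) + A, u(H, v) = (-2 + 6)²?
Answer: -56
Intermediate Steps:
u(H, v) = 16 (u(H, v) = 4² = 16)
m(A) = -6*A (m(A) = (-8*A + A) + A = -7*A + A = -6*A)
u(25, j) - m(-12) = 16 - (-6)*(-12) = 16 - 1*72 = 16 - 72 = -56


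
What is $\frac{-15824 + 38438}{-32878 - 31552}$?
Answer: $- \frac{11307}{32215} \approx -0.35099$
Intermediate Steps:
$\frac{-15824 + 38438}{-32878 - 31552} = \frac{22614}{-64430} = 22614 \left(- \frac{1}{64430}\right) = - \frac{11307}{32215}$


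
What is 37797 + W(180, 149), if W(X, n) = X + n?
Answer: 38126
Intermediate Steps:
37797 + W(180, 149) = 37797 + (180 + 149) = 37797 + 329 = 38126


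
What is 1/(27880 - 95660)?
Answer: -1/67780 ≈ -1.4754e-5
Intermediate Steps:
1/(27880 - 95660) = 1/(-67780) = -1/67780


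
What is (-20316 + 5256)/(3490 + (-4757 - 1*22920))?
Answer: 15060/24187 ≈ 0.62265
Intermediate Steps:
(-20316 + 5256)/(3490 + (-4757 - 1*22920)) = -15060/(3490 + (-4757 - 22920)) = -15060/(3490 - 27677) = -15060/(-24187) = -15060*(-1/24187) = 15060/24187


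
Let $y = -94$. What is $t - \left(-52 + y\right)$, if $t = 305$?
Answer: $451$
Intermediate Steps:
$t - \left(-52 + y\right) = 305 - \left(-52 - 94\right) = 305 - -146 = 305 + 146 = 451$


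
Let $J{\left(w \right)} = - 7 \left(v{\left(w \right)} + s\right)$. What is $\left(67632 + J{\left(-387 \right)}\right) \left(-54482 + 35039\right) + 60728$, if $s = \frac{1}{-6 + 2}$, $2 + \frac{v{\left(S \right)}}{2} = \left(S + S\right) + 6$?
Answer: $- \frac{6098151253}{4} \approx -1.5245 \cdot 10^{9}$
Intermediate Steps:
$v{\left(S \right)} = 8 + 4 S$ ($v{\left(S \right)} = -4 + 2 \left(\left(S + S\right) + 6\right) = -4 + 2 \left(2 S + 6\right) = -4 + 2 \left(6 + 2 S\right) = -4 + \left(12 + 4 S\right) = 8 + 4 S$)
$s = - \frac{1}{4}$ ($s = \frac{1}{-4} = - \frac{1}{4} \approx -0.25$)
$J{\left(w \right)} = - \frac{217}{4} - 28 w$ ($J{\left(w \right)} = - 7 \left(\left(8 + 4 w\right) - \frac{1}{4}\right) = - 7 \left(\frac{31}{4} + 4 w\right) = - \frac{217}{4} - 28 w$)
$\left(67632 + J{\left(-387 \right)}\right) \left(-54482 + 35039\right) + 60728 = \left(67632 - - \frac{43127}{4}\right) \left(-54482 + 35039\right) + 60728 = \left(67632 + \left(- \frac{217}{4} + 10836\right)\right) \left(-19443\right) + 60728 = \left(67632 + \frac{43127}{4}\right) \left(-19443\right) + 60728 = \frac{313655}{4} \left(-19443\right) + 60728 = - \frac{6098394165}{4} + 60728 = - \frac{6098151253}{4}$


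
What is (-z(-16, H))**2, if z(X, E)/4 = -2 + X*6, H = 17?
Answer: 153664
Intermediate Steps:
z(X, E) = -8 + 24*X (z(X, E) = 4*(-2 + X*6) = 4*(-2 + 6*X) = -8 + 24*X)
(-z(-16, H))**2 = (-(-8 + 24*(-16)))**2 = (-(-8 - 384))**2 = (-1*(-392))**2 = 392**2 = 153664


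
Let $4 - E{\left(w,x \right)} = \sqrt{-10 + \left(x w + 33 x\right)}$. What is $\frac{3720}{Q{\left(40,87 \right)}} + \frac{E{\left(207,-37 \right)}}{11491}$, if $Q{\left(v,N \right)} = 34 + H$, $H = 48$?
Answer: $\frac{21373424}{471131} - \frac{i \sqrt{8890}}{11491} \approx 45.366 - 0.0082053 i$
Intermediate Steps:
$Q{\left(v,N \right)} = 82$ ($Q{\left(v,N \right)} = 34 + 48 = 82$)
$E{\left(w,x \right)} = 4 - \sqrt{-10 + 33 x + w x}$ ($E{\left(w,x \right)} = 4 - \sqrt{-10 + \left(x w + 33 x\right)} = 4 - \sqrt{-10 + \left(w x + 33 x\right)} = 4 - \sqrt{-10 + \left(33 x + w x\right)} = 4 - \sqrt{-10 + 33 x + w x}$)
$\frac{3720}{Q{\left(40,87 \right)}} + \frac{E{\left(207,-37 \right)}}{11491} = \frac{3720}{82} + \frac{4 - \sqrt{-10 + 33 \left(-37\right) + 207 \left(-37\right)}}{11491} = 3720 \cdot \frac{1}{82} + \left(4 - \sqrt{-10 - 1221 - 7659}\right) \frac{1}{11491} = \frac{1860}{41} + \left(4 - \sqrt{-8890}\right) \frac{1}{11491} = \frac{1860}{41} + \left(4 - i \sqrt{8890}\right) \frac{1}{11491} = \frac{1860}{41} + \left(\frac{4}{11491} - \frac{i \sqrt{8890}}{11491}\right) = \frac{21373424}{471131} - \frac{i \sqrt{8890}}{11491}$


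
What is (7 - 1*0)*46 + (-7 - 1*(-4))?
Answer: 319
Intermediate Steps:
(7 - 1*0)*46 + (-7 - 1*(-4)) = (7 + 0)*46 + (-7 + 4) = 7*46 - 3 = 322 - 3 = 319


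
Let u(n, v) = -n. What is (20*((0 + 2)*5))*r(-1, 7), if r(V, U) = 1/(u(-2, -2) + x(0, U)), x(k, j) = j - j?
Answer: 100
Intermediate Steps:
x(k, j) = 0
r(V, U) = 1/2 (r(V, U) = 1/(-1*(-2) + 0) = 1/(2 + 0) = 1/2)
(20*((0 + 2)*5))*r(-1, 7) = (20*((0 + 2)*5))*(1/2) = (20*(2*5))*(1/2) = (20*10)*(1/2) = 200*(1/2) = 100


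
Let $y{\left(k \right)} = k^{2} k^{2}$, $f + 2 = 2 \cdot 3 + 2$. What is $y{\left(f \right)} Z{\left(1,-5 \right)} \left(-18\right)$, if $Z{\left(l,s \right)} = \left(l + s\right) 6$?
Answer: $559872$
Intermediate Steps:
$f = 6$ ($f = -2 + \left(2 \cdot 3 + 2\right) = -2 + \left(6 + 2\right) = -2 + 8 = 6$)
$Z{\left(l,s \right)} = 6 l + 6 s$
$y{\left(k \right)} = k^{4}$
$y{\left(f \right)} Z{\left(1,-5 \right)} \left(-18\right) = 6^{4} \left(6 \cdot 1 + 6 \left(-5\right)\right) \left(-18\right) = 1296 \left(6 - 30\right) \left(-18\right) = 1296 \left(-24\right) \left(-18\right) = \left(-31104\right) \left(-18\right) = 559872$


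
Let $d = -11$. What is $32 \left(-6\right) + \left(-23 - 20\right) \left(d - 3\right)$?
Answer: $410$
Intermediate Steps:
$32 \left(-6\right) + \left(-23 - 20\right) \left(d - 3\right) = 32 \left(-6\right) + \left(-23 - 20\right) \left(-11 - 3\right) = -192 - -602 = -192 + 602 = 410$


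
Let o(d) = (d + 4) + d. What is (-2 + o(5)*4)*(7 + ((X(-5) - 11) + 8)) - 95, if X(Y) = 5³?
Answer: 6871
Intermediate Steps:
X(Y) = 125
o(d) = 4 + 2*d (o(d) = (4 + d) + d = 4 + 2*d)
(-2 + o(5)*4)*(7 + ((X(-5) - 11) + 8)) - 95 = (-2 + (4 + 2*5)*4)*(7 + ((125 - 11) + 8)) - 95 = (-2 + (4 + 10)*4)*(7 + (114 + 8)) - 95 = (-2 + 14*4)*(7 + 122) - 95 = (-2 + 56)*129 - 95 = 54*129 - 95 = 6966 - 95 = 6871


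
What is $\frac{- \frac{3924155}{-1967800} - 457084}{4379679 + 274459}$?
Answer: $- \frac{179889194209}{1831682551280} \approx -0.09821$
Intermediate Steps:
$\frac{- \frac{3924155}{-1967800} - 457084}{4379679 + 274459} = \frac{\left(-3924155\right) \left(- \frac{1}{1967800}\right) - 457084}{4654138} = \left(\frac{784831}{393560} - 457084\right) \frac{1}{4654138} = \left(- \frac{179889194209}{393560}\right) \frac{1}{4654138} = - \frac{179889194209}{1831682551280}$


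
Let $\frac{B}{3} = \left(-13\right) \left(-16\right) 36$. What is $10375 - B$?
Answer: $-12089$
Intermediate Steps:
$B = 22464$ ($B = 3 \left(-13\right) \left(-16\right) 36 = 3 \cdot 208 \cdot 36 = 3 \cdot 7488 = 22464$)
$10375 - B = 10375 - 22464 = -12089$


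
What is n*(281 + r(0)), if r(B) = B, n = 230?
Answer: 64630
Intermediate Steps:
n*(281 + r(0)) = 230*(281 + 0) = 230*281 = 64630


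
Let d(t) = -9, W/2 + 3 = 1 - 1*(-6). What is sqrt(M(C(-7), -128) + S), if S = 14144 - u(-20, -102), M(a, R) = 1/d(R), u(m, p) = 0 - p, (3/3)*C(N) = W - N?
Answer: sqrt(126377)/3 ≈ 118.50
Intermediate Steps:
W = 8 (W = -6 + 2*(1 - 1*(-6)) = -6 + 2*(1 + 6) = -6 + 2*7 = -6 + 14 = 8)
C(N) = 8 - N
u(m, p) = -p
M(a, R) = -1/9 (M(a, R) = 1/(-9) = -1/9)
S = 14042 (S = 14144 - (-1)*(-102) = 14144 - 1*102 = 14144 - 102 = 14042)
sqrt(M(C(-7), -128) + S) = sqrt(-1/9 + 14042) = sqrt(126377/9) = sqrt(126377)/3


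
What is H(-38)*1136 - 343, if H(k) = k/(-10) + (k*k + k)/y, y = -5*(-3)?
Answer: 1656823/15 ≈ 1.1045e+5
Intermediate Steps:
y = 15
H(k) = -k/30 + k²/15 (H(k) = k/(-10) + (k*k + k)/15 = k*(-⅒) + (k² + k)*(1/15) = -k/10 + (k + k²)*(1/15) = -k/10 + (k/15 + k²/15) = -k/30 + k²/15)
H(-38)*1136 - 343 = ((1/30)*(-38)*(-1 + 2*(-38)))*1136 - 343 = ((1/30)*(-38)*(-1 - 76))*1136 - 343 = ((1/30)*(-38)*(-77))*1136 - 343 = (1463/15)*1136 - 343 = 1661968/15 - 343 = 1656823/15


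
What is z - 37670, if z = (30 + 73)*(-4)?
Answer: -38082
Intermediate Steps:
z = -412 (z = 103*(-4) = -412)
z - 37670 = -412 - 37670 = -38082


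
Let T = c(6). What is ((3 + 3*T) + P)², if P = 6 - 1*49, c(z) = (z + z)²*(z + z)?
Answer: 26460736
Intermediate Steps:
c(z) = 8*z³ (c(z) = (2*z)²*(2*z) = (4*z²)*(2*z) = 8*z³)
T = 1728 (T = 8*6³ = 8*216 = 1728)
P = -43 (P = 6 - 49 = -43)
((3 + 3*T) + P)² = ((3 + 3*1728) - 43)² = ((3 + 5184) - 43)² = (5187 - 43)² = 5144² = 26460736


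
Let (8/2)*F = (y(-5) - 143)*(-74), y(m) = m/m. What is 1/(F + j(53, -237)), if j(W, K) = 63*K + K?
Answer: -1/12541 ≈ -7.9738e-5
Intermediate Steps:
j(W, K) = 64*K
y(m) = 1
F = 2627 (F = ((1 - 143)*(-74))/4 = (-142*(-74))/4 = (1/4)*10508 = 2627)
1/(F + j(53, -237)) = 1/(2627 + 64*(-237)) = 1/(2627 - 15168) = 1/(-12541) = -1/12541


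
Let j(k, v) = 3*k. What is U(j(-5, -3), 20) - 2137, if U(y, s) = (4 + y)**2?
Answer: -2016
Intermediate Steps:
U(j(-5, -3), 20) - 2137 = (4 + 3*(-5))**2 - 2137 = (4 - 15)**2 - 2137 = (-11)**2 - 2137 = 121 - 2137 = -2016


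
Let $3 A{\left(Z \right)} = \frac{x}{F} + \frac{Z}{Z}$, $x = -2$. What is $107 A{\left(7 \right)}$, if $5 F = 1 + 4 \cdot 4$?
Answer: $\frac{749}{51} \approx 14.686$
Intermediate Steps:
$F = \frac{17}{5}$ ($F = \frac{1 + 4 \cdot 4}{5} = \frac{1 + 16}{5} = \frac{1}{5} \cdot 17 = \frac{17}{5} \approx 3.4$)
$A{\left(Z \right)} = \frac{7}{51}$ ($A{\left(Z \right)} = \frac{- \frac{2}{\frac{17}{5}} + \frac{Z}{Z}}{3} = \frac{\left(-2\right) \frac{5}{17} + 1}{3} = \frac{- \frac{10}{17} + 1}{3} = \frac{1}{3} \cdot \frac{7}{17} = \frac{7}{51}$)
$107 A{\left(7 \right)} = 107 \cdot \frac{7}{51} = \frac{749}{51}$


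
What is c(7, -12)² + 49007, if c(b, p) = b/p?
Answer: 7057057/144 ≈ 49007.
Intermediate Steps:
c(7, -12)² + 49007 = (7/(-12))² + 49007 = (7*(-1/12))² + 49007 = (-7/12)² + 49007 = 49/144 + 49007 = 7057057/144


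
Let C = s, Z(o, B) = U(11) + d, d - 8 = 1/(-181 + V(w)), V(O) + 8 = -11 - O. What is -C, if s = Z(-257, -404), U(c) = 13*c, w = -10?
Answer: -28689/190 ≈ -150.99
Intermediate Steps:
V(O) = -19 - O (V(O) = -8 + (-11 - O) = -19 - O)
d = 1519/190 (d = 8 + 1/(-181 + (-19 - 1*(-10))) = 8 + 1/(-181 + (-19 + 10)) = 8 + 1/(-181 - 9) = 8 + 1/(-190) = 8 - 1/190 = 1519/190 ≈ 7.9947)
Z(o, B) = 28689/190 (Z(o, B) = 13*11 + 1519/190 = 143 + 1519/190 = 28689/190)
s = 28689/190 ≈ 150.99
C = 28689/190 ≈ 150.99
-C = -1*28689/190 = -28689/190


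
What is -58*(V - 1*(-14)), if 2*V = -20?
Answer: -232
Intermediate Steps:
V = -10 (V = (½)*(-20) = -10)
-58*(V - 1*(-14)) = -58*(-10 - 1*(-14)) = -58*(-10 + 14) = -58*4 = -232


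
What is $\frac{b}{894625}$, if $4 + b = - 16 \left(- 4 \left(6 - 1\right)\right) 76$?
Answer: $\frac{24316}{894625} \approx 0.02718$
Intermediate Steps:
$b = 24316$ ($b = -4 + - 16 \left(- 4 \left(6 - 1\right)\right) 76 = -4 + - 16 \left(\left(-4\right) 5\right) 76 = -4 + \left(-16\right) \left(-20\right) 76 = -4 + 320 \cdot 76 = -4 + 24320 = 24316$)
$\frac{b}{894625} = \frac{24316}{894625}$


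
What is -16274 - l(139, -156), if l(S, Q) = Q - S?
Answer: -15979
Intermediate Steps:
-16274 - l(139, -156) = -16274 - (-156 - 1*139) = -16274 - (-156 - 139) = -16274 - 1*(-295) = -16274 + 295 = -15979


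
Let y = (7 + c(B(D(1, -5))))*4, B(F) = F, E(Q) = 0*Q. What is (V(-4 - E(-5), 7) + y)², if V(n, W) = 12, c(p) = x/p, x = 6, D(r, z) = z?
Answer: 30976/25 ≈ 1239.0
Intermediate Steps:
E(Q) = 0
c(p) = 6/p
y = 116/5 (y = (7 + 6/(-5))*4 = (7 + 6*(-⅕))*4 = (7 - 6/5)*4 = (29/5)*4 = 116/5 ≈ 23.200)
(V(-4 - E(-5), 7) + y)² = (12 + 116/5)² = (176/5)² = 30976/25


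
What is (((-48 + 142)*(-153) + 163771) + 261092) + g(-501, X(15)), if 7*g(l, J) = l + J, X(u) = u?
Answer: 2872881/7 ≈ 4.1041e+5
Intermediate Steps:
g(l, J) = J/7 + l/7 (g(l, J) = (l + J)/7 = (J + l)/7 = J/7 + l/7)
(((-48 + 142)*(-153) + 163771) + 261092) + g(-501, X(15)) = (((-48 + 142)*(-153) + 163771) + 261092) + ((⅐)*15 + (⅐)*(-501)) = ((94*(-153) + 163771) + 261092) + (15/7 - 501/7) = ((-14382 + 163771) + 261092) - 486/7 = (149389 + 261092) - 486/7 = 410481 - 486/7 = 2872881/7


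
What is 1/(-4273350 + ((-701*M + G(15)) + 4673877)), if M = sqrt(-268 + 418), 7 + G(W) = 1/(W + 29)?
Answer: 775406764/310423231889761 + 6785680*sqrt(6)/310423231889761 ≈ 2.5514e-6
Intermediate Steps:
G(W) = -7 + 1/(29 + W) (G(W) = -7 + 1/(W + 29) = -7 + 1/(29 + W))
M = 5*sqrt(6) (M = sqrt(150) = 5*sqrt(6) ≈ 12.247)
1/(-4273350 + ((-701*M + G(15)) + 4673877)) = 1/(-4273350 + ((-3505*sqrt(6) + (-202 - 7*15)/(29 + 15)) + 4673877)) = 1/(-4273350 + ((-3505*sqrt(6) + (-202 - 105)/44) + 4673877)) = 1/(-4273350 + ((-3505*sqrt(6) + (1/44)*(-307)) + 4673877)) = 1/(-4273350 + ((-3505*sqrt(6) - 307/44) + 4673877)) = 1/(-4273350 + ((-307/44 - 3505*sqrt(6)) + 4673877)) = 1/(-4273350 + (205650281/44 - 3505*sqrt(6))) = 1/(17622881/44 - 3505*sqrt(6))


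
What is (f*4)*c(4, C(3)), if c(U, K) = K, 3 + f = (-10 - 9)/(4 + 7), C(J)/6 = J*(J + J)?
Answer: -22464/11 ≈ -2042.2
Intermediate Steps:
C(J) = 12*J**2 (C(J) = 6*(J*(J + J)) = 6*(J*(2*J)) = 6*(2*J**2) = 12*J**2)
f = -52/11 (f = -3 + (-10 - 9)/(4 + 7) = -3 - 19/11 = -52/11 ≈ -4.7273)
(f*4)*c(4, C(3)) = (-52/11*4)*(12*3**2) = -2496*9/11 = -208/11*108 = -22464/11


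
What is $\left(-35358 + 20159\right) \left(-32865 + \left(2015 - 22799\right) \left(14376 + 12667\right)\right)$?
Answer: $8543275475823$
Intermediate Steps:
$\left(-35358 + 20159\right) \left(-32865 + \left(2015 - 22799\right) \left(14376 + 12667\right)\right) = - 15199 \left(-32865 - 562061712\right) = \left(-15199\right) \left(-562094577\right) = 8543275475823$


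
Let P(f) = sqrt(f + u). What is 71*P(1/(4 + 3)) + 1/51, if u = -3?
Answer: 1/51 + 142*I*sqrt(35)/7 ≈ 0.019608 + 120.01*I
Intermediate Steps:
P(f) = sqrt(-3 + f) (P(f) = sqrt(f - 3) = sqrt(-3 + f))
71*P(1/(4 + 3)) + 1/51 = 71*sqrt(-3 + 1/(4 + 3)) + 1/51 = 71*sqrt(-3 + 1/7) + 1/51 = 71*sqrt(-20/7) + 1/51 = 71*(2*I*sqrt(35)/7) + 1/51 = 142*I*sqrt(35)/7 + 1/51 = 1/51 + 142*I*sqrt(35)/7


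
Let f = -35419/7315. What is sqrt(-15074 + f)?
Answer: I*sqrt(806857147635)/7315 ≈ 122.8*I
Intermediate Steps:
f = -35419/7315 (f = -35419*1/7315 = -35419/7315 ≈ -4.8420)
sqrt(-15074 + f) = sqrt(-15074 - 35419/7315) = sqrt(-110301729/7315) = I*sqrt(806857147635)/7315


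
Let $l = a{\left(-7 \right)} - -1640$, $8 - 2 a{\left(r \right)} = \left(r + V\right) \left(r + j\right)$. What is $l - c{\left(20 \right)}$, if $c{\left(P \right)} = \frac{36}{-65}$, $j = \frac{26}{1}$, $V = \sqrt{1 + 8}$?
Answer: $\frac{109366}{65} \approx 1682.6$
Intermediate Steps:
$V = 3$ ($V = \sqrt{9} = 3$)
$j = 26$ ($j = 26 \cdot 1 = 26$)
$a{\left(r \right)} = 4 - \frac{\left(3 + r\right) \left(26 + r\right)}{2}$ ($a{\left(r \right)} = 4 - \frac{\left(r + 3\right) \left(r + 26\right)}{2} = 4 - \frac{\left(3 + r\right) \left(26 + r\right)}{2}$)
$c{\left(P \right)} = - \frac{36}{65}$ ($c{\left(P \right)} = 36 \left(- \frac{1}{65}\right) = - \frac{36}{65}$)
$l = 1682$ ($l = \left(-35 - - \frac{203}{2} - \frac{\left(-7\right)^{2}}{2}\right) - -1640 = \left(-35 + \frac{203}{2} - \frac{49}{2}\right) + 1640 = 42 + 1640 = 1682$)
$l - c{\left(20 \right)} = 1682 - - \frac{36}{65} = 1682 + \frac{36}{65} = \frac{109366}{65}$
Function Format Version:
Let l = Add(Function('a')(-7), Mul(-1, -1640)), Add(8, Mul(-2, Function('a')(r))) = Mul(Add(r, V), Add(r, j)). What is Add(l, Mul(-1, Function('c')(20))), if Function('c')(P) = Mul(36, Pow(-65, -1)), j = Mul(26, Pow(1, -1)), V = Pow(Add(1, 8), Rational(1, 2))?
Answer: Rational(109366, 65) ≈ 1682.6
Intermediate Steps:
V = 3 (V = Pow(9, Rational(1, 2)) = 3)
j = 26 (j = Mul(26, 1) = 26)
Function('a')(r) = Add(4, Mul(Rational(-1, 2), Add(3, r), Add(26, r))) (Function('a')(r) = Add(4, Mul(Rational(-1, 2), Mul(Add(r, 3), Add(r, 26)))) = Add(4, Mul(Rational(-1, 2), Mul(Add(3, r), Add(26, r)))) = Add(4, Mul(Rational(-1, 2), Add(3, r), Add(26, r))))
Function('c')(P) = Rational(-36, 65) (Function('c')(P) = Mul(36, Rational(-1, 65)) = Rational(-36, 65))
l = 1682 (l = Add(Add(-35, Mul(Rational(-29, 2), -7), Mul(Rational(-1, 2), Pow(-7, 2))), Mul(-1, -1640)) = Add(Add(-35, Rational(203, 2), Mul(Rational(-1, 2), 49)), 1640) = Add(Add(-35, Rational(203, 2), Rational(-49, 2)), 1640) = Add(42, 1640) = 1682)
Add(l, Mul(-1, Function('c')(20))) = Add(1682, Mul(-1, Rational(-36, 65))) = Add(1682, Rational(36, 65)) = Rational(109366, 65)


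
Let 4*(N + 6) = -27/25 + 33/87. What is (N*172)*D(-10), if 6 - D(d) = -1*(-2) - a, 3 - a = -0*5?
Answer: -5390308/725 ≈ -7434.9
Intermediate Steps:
N = -4477/725 (N = -6 + (-27/25 + 33/87)/4 = -6 + (-27*1/25 + 33*(1/87))/4 = -6 + (-27/25 + 11/29)/4 = -6 + (1/4)*(-508/725) = -6 - 127/725 = -4477/725 ≈ -6.1752)
a = 3 (a = 3 - (-1)*0*5 = 3 - (-1)*0 = 3 - 1*0 = 3 + 0 = 3)
D(d) = 7 (D(d) = 6 - (-1*(-2) - 1*3) = 6 - (2 - 3) = 6 - 1*(-1) = 6 + 1 = 7)
(N*172)*D(-10) = -4477/725*172*7 = -770044/725*7 = -5390308/725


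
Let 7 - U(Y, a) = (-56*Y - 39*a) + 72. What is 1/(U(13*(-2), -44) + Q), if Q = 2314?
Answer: -1/923 ≈ -0.0010834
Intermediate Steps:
U(Y, a) = -65 + 39*a + 56*Y (U(Y, a) = 7 - ((-56*Y - 39*a) + 72) = 7 - (72 - 56*Y - 39*a) = 7 + (-72 + 39*a + 56*Y) = -65 + 39*a + 56*Y)
1/(U(13*(-2), -44) + Q) = 1/((-65 + 39*(-44) + 56*(13*(-2))) + 2314) = 1/((-65 - 1716 + 56*(-26)) + 2314) = 1/((-65 - 1716 - 1456) + 2314) = 1/(-3237 + 2314) = 1/(-923) = -1/923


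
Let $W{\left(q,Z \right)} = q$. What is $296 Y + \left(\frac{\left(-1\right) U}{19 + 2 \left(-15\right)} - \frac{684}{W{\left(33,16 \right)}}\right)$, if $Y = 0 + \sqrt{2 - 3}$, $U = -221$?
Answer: $- \frac{449}{11} + 296 i \approx -40.818 + 296.0 i$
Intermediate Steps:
$Y = i$ ($Y = 0 + \sqrt{-1} = 0 + i = i \approx 1.0 i$)
$296 Y + \left(\frac{\left(-1\right) U}{19 + 2 \left(-15\right)} - \frac{684}{W{\left(33,16 \right)}}\right) = 296 i - \left(\frac{228}{11} - \frac{\left(-1\right) \left(-221\right)}{19 + 2 \left(-15\right)}\right) = 296 i + \left(\frac{221}{19 - 30} - \frac{228}{11}\right) = 296 i - \left(\frac{228}{11} - \frac{221}{-11}\right) = 296 i + \left(221 \left(- \frac{1}{11}\right) - \frac{228}{11}\right) = 296 i - \frac{449}{11} = - \frac{449}{11} + 296 i$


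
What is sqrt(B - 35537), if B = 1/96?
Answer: I*sqrt(20469306)/24 ≈ 188.51*I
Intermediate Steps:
B = 1/96 ≈ 0.010417
sqrt(B - 35537) = sqrt(1/96 - 35537) = sqrt(-3411551/96) = I*sqrt(20469306)/24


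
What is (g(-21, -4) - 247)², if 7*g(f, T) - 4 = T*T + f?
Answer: 2992900/49 ≈ 61080.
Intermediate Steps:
g(f, T) = 4/7 + f/7 + T²/7 (g(f, T) = 4/7 + (T*T + f)/7 = 4/7 + (T² + f)/7 = 4/7 + (f + T²)/7 = 4/7 + (f/7 + T²/7) = 4/7 + f/7 + T²/7)
(g(-21, -4) - 247)² = ((4/7 + (⅐)*(-21) + (⅐)*(-4)²) - 247)² = ((4/7 - 3 + (⅐)*16) - 247)² = ((4/7 - 3 + 16/7) - 247)² = (-⅐ - 247)² = (-1730/7)² = 2992900/49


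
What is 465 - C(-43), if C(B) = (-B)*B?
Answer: 2314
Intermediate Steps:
C(B) = -B**2
465 - C(-43) = 465 - (-1)*(-43)**2 = 465 - (-1)*1849 = 465 - 1*(-1849) = 465 + 1849 = 2314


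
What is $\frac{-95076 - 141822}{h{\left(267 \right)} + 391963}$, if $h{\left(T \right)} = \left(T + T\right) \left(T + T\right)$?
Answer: $- \frac{236898}{677119} \approx -0.34986$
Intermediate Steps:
$h{\left(T \right)} = 4 T^{2}$ ($h{\left(T \right)} = 2 T 2 T = 4 T^{2}$)
$\frac{-95076 - 141822}{h{\left(267 \right)} + 391963} = \frac{-95076 - 141822}{4 \cdot 267^{2} + 391963} = - \frac{236898}{4 \cdot 71289 + 391963} = - \frac{236898}{285156 + 391963} = - \frac{236898}{677119}$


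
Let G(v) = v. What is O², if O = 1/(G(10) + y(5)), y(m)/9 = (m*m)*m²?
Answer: 1/31753225 ≈ 3.1493e-8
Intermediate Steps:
y(m) = 9*m⁴ (y(m) = 9*((m*m)*m²) = 9*(m²*m²) = 9*m⁴)
O = 1/5635 (O = 1/(10 + 9*5⁴) = 1/(10 + 9*625) = 1/(10 + 5625) = 1/5635 ≈ 0.00017746)
O² = (1/5635)² = 1/31753225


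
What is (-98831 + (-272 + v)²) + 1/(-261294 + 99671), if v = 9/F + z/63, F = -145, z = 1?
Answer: -47825186930642354/1926736067025 ≈ -24822.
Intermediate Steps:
v = -422/9135 (v = 9/(-145) + 1/63 = 9*(-1/145) + 1*(1/63) = -9/145 + 1/63 = -422/9135 ≈ -0.046196)
(-98831 + (-272 + v)²) + 1/(-261294 + 99671) = (-98831 + (-272 - 422/9135)²) + 1/(-261294 + 99671) = (-98831 + (-2485142/9135)²) + 1/(-161623) = (-98831 + 6175930760164/83448225) - 1/161623 = -2071340764811/83448225 - 1/161623 = -47825186930642354/1926736067025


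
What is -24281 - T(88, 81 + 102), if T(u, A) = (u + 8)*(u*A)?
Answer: -1570265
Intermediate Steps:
T(u, A) = A*u*(8 + u) (T(u, A) = (8 + u)*(A*u) = A*u*(8 + u))
-24281 - T(88, 81 + 102) = -24281 - (81 + 102)*88*(8 + 88) = -24281 - 183*88*96 = -24281 - 1*1545984 = -24281 - 1545984 = -1570265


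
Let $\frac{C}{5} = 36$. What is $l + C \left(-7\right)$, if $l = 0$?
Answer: $-1260$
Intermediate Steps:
$C = 180$ ($C = 5 \cdot 36 = 180$)
$l + C \left(-7\right) = 0 + 180 \left(-7\right) = 0 - 1260 = -1260$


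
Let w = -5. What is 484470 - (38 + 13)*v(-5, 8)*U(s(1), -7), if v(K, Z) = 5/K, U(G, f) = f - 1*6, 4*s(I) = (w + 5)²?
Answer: 483807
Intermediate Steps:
s(I) = 0 (s(I) = (-5 + 5)²/4 = (¼)*0² = (¼)*0 = 0)
U(G, f) = -6 + f (U(G, f) = f - 6 = -6 + f)
484470 - (38 + 13)*v(-5, 8)*U(s(1), -7) = 484470 - (38 + 13)*(5/(-5))*(-6 - 7) = 484470 - 51*(5*(-⅕))*(-13) = 484470 - 51*(-1)*(-13) = 484470 - (-51)*(-13) = 484470 - 1*663 = 484470 - 663 = 483807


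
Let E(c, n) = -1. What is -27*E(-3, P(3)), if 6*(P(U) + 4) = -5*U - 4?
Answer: 27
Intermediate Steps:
P(U) = -14/3 - 5*U/6 (P(U) = -4 + (-5*U - 4)/6 = -4 + (-4 - 5*U)/6 = -4 + (-⅔ - 5*U/6) = -14/3 - 5*U/6)
-27*E(-3, P(3)) = -27*(-1) = 27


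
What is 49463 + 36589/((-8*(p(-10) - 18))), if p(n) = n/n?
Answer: 6763557/136 ≈ 49732.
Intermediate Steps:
p(n) = 1
49463 + 36589/((-8*(p(-10) - 18))) = 49463 + 36589/((-8*(1 - 18))) = 49463 + 36589/((-8*(-17))) = 49463 + 36589/136 = 6763557/136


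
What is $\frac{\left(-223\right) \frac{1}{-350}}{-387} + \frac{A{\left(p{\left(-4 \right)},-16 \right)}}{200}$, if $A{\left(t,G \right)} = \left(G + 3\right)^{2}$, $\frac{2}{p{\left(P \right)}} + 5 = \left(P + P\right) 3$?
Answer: $\frac{456929}{541800} \approx 0.84335$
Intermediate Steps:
$p{\left(P \right)} = \frac{2}{-5 + 6 P}$ ($p{\left(P \right)} = \frac{2}{-5 + \left(P + P\right) 3} = \frac{2}{-5 + 2 P 3} = \frac{2}{-5 + 6 P}$)
$A{\left(t,G \right)} = \left(3 + G\right)^{2}$
$\frac{\left(-223\right) \frac{1}{-350}}{-387} + \frac{A{\left(p{\left(-4 \right)},-16 \right)}}{200} = \frac{\left(-223\right) \frac{1}{-350}}{-387} + \frac{\left(3 - 16\right)^{2}}{200} = \left(-223\right) \left(- \frac{1}{350}\right) \left(- \frac{1}{387}\right) + \left(-13\right)^{2} \cdot \frac{1}{200} = \frac{223}{350} \left(- \frac{1}{387}\right) + 169 \cdot \frac{1}{200} = - \frac{223}{135450} + \frac{169}{200} = \frac{456929}{541800}$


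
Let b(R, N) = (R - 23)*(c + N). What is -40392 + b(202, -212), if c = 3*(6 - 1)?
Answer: -75655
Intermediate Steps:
c = 15 (c = 3*5 = 15)
b(R, N) = (-23 + R)*(15 + N) (b(R, N) = (R - 23)*(15 + N) = (-23 + R)*(15 + N))
-40392 + b(202, -212) = -40392 + (-345 - 23*(-212) + 15*202 - 212*202) = -40392 + (-345 + 4876 + 3030 - 42824) = -40392 - 35263 = -75655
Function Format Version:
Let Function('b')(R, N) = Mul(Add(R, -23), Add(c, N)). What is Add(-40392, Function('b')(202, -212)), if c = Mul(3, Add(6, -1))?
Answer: -75655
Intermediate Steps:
c = 15 (c = Mul(3, 5) = 15)
Function('b')(R, N) = Mul(Add(-23, R), Add(15, N)) (Function('b')(R, N) = Mul(Add(R, -23), Add(15, N)) = Mul(Add(-23, R), Add(15, N)))
Add(-40392, Function('b')(202, -212)) = Add(-40392, Add(-345, Mul(-23, -212), Mul(15, 202), Mul(-212, 202))) = Add(-40392, Add(-345, 4876, 3030, -42824)) = Add(-40392, -35263) = -75655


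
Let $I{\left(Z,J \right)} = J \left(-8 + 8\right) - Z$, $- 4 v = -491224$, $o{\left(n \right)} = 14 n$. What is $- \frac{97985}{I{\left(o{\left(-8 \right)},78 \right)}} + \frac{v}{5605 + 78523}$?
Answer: $- \frac{32146593}{36806} \approx -873.41$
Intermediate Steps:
$v = 122806$ ($v = \left(- \frac{1}{4}\right) \left(-491224\right) = 122806$)
$I{\left(Z,J \right)} = - Z$ ($I{\left(Z,J \right)} = J 0 - Z = 0 - Z = - Z$)
$- \frac{97985}{I{\left(o{\left(-8 \right)},78 \right)}} + \frac{v}{5605 + 78523} = - \frac{97985}{\left(-1\right) 14 \left(-8\right)} + \frac{122806}{5605 + 78523} = - \frac{97985}{\left(-1\right) \left(-112\right)} + \frac{122806}{84128} = - \frac{97985}{112} + 122806 \cdot \frac{1}{84128} = \left(-97985\right) \frac{1}{112} + \frac{61403}{42064} = - \frac{97985}{112} + \frac{61403}{42064} = - \frac{32146593}{36806}$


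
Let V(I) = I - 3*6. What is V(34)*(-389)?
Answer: -6224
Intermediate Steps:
V(I) = -18 + I (V(I) = I - 18 = -18 + I)
V(34)*(-389) = (-18 + 34)*(-389) = 16*(-389) = -6224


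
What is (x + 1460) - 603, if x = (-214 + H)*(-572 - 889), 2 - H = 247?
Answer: 671456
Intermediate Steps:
H = -245 (H = 2 - 1*247 = 2 - 247 = -245)
x = 670599 (x = (-214 - 245)*(-572 - 889) = -459*(-1461) = 670599)
(x + 1460) - 603 = (670599 + 1460) - 603 = 672059 - 603 = 671456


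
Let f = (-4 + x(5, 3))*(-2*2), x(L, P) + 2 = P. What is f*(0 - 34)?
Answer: -408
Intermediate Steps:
x(L, P) = -2 + P
f = 12 (f = (-4 + (-2 + 3))*(-2*2) = (-4 + 1)*(-4) = -3*(-4) = 12)
f*(0 - 34) = 12*(0 - 34) = 12*(-34) = -408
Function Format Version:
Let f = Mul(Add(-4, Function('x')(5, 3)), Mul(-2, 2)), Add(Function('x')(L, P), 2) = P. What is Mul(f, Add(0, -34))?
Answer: -408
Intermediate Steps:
Function('x')(L, P) = Add(-2, P)
f = 12 (f = Mul(Add(-4, Add(-2, 3)), Mul(-2, 2)) = Mul(Add(-4, 1), -4) = Mul(-3, -4) = 12)
Mul(f, Add(0, -34)) = Mul(12, Add(0, -34)) = Mul(12, -34) = -408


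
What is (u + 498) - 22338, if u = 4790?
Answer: -17050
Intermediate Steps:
(u + 498) - 22338 = (4790 + 498) - 22338 = 5288 - 22338 = -17050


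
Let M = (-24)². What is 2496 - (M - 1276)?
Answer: 3196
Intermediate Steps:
M = 576
2496 - (M - 1276) = 2496 - (576 - 1276) = 2496 - 1*(-700) = 2496 + 700 = 3196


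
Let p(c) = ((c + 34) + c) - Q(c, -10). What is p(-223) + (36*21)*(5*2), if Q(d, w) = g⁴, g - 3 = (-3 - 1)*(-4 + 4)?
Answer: 7067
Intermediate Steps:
g = 3 (g = 3 + (-3 - 1)*(-4 + 4) = 3 - 4*0 = 3 + 0 = 3)
Q(d, w) = 81 (Q(d, w) = 3⁴ = 81)
p(c) = -47 + 2*c (p(c) = ((c + 34) + c) - 1*81 = ((34 + c) + c) - 81 = (34 + 2*c) - 81 = -47 + 2*c)
p(-223) + (36*21)*(5*2) = (-47 + 2*(-223)) + (36*21)*(5*2) = (-47 - 446) + 756*10 = -493 + 7560 = 7067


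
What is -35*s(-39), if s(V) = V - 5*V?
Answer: -5460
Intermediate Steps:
s(V) = -4*V
-35*s(-39) = -(-140)*(-39) = -35*156 = -5460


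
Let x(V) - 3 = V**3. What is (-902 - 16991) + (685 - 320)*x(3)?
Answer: -6943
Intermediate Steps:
x(V) = 3 + V**3
(-902 - 16991) + (685 - 320)*x(3) = (-902 - 16991) + (685 - 320)*(3 + 3**3) = -17893 + 365*(3 + 27) = -17893 + 365*30 = -17893 + 10950 = -6943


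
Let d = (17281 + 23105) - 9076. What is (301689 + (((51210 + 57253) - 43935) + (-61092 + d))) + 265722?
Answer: 602157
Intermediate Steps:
d = 31310 (d = 40386 - 9076 = 31310)
(301689 + (((51210 + 57253) - 43935) + (-61092 + d))) + 265722 = (301689 + (((51210 + 57253) - 43935) + (-61092 + 31310))) + 265722 = (301689 + ((108463 - 43935) - 29782)) + 265722 = (301689 + (64528 - 29782)) + 265722 = (301689 + 34746) + 265722 = 336435 + 265722 = 602157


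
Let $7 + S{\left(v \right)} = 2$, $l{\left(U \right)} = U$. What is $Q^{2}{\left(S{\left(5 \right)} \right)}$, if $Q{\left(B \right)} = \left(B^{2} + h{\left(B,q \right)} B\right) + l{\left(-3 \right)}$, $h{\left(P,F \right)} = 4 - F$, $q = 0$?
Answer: $4$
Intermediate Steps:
$S{\left(v \right)} = -5$ ($S{\left(v \right)} = -7 + 2 = -5$)
$Q{\left(B \right)} = -3 + B^{2} + 4 B$ ($Q{\left(B \right)} = \left(B^{2} + \left(4 - 0\right) B\right) - 3 = \left(B^{2} + \left(4 + 0\right) B\right) - 3 = \left(B^{2} + 4 B\right) - 3 = -3 + B^{2} + 4 B$)
$Q^{2}{\left(S{\left(5 \right)} \right)} = \left(-3 + \left(-5\right)^{2} + 4 \left(-5\right)\right)^{2} = \left(-3 + 25 - 20\right)^{2} = 2^{2} = 4$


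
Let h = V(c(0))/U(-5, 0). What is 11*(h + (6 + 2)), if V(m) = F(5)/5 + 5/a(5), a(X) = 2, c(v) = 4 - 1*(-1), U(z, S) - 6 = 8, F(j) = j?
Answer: 363/4 ≈ 90.750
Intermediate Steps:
U(z, S) = 14 (U(z, S) = 6 + 8 = 14)
c(v) = 5 (c(v) = 4 + 1 = 5)
V(m) = 7/2 (V(m) = 5/5 + 5/2 = 5*(⅕) + 5*(½) = 1 + 5/2 = 7/2)
h = ¼ (h = (7/2)/14 = (7/2)*(1/14) = ¼ ≈ 0.25000)
11*(h + (6 + 2)) = 11*(¼ + (6 + 2)) = 11*(¼ + 8) = 11*(33/4) = 363/4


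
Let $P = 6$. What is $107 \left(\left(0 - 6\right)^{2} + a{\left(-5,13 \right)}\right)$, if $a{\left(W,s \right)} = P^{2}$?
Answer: $7704$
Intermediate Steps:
$a{\left(W,s \right)} = 36$ ($a{\left(W,s \right)} = 6^{2} = 36$)
$107 \left(\left(0 - 6\right)^{2} + a{\left(-5,13 \right)}\right) = 107 \left(\left(0 - 6\right)^{2} + 36\right) = 107 \left(\left(-6\right)^{2} + 36\right) = 107 \left(36 + 36\right) = 107 \cdot 72 = 7704$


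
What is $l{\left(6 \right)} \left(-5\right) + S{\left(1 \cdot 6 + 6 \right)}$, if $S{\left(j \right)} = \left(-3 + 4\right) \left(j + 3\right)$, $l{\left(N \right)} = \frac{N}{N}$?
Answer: $10$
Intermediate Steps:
$l{\left(N \right)} = 1$
$S{\left(j \right)} = 3 + j$ ($S{\left(j \right)} = 1 \left(3 + j\right) = 3 + j$)
$l{\left(6 \right)} \left(-5\right) + S{\left(1 \cdot 6 + 6 \right)} = 1 \left(-5\right) + \left(3 + \left(1 \cdot 6 + 6\right)\right) = -5 + \left(3 + \left(6 + 6\right)\right) = -5 + \left(3 + 12\right) = -5 + 15 = 10$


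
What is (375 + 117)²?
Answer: 242064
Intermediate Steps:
(375 + 117)² = 492² = 242064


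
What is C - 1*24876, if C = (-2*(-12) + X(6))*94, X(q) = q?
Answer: -22056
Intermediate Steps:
C = 2820 (C = (-2*(-12) + 6)*94 = (24 + 6)*94 = 30*94 = 2820)
C - 1*24876 = 2820 - 1*24876 = 2820 - 24876 = -22056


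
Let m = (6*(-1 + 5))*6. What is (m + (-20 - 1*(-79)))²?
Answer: 41209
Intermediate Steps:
m = 144 (m = (6*4)*6 = 24*6 = 144)
(m + (-20 - 1*(-79)))² = (144 + (-20 - 1*(-79)))² = (144 + (-20 + 79))² = (144 + 59)² = 203² = 41209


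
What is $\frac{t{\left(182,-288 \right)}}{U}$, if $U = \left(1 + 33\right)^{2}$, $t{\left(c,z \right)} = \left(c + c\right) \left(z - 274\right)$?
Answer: $- \frac{51142}{289} \approx -176.96$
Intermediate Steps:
$t{\left(c,z \right)} = 2 c \left(-274 + z\right)$
$U = 1156$ ($U = 34^{2} = 1156$)
$\frac{t{\left(182,-288 \right)}}{U} = \frac{2 \cdot 182 \left(-274 - 288\right)}{1156} = 2 \cdot 182 \left(-562\right) \frac{1}{1156} = \left(-204568\right) \frac{1}{1156} = - \frac{51142}{289}$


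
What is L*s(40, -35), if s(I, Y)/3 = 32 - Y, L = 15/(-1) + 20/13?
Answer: -35175/13 ≈ -2705.8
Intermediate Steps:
L = -175/13 (L = 15*(-1) + 20*(1/13) = -15 + 20/13 = -175/13 ≈ -13.462)
s(I, Y) = 96 - 3*Y (s(I, Y) = 3*(32 - Y) = 96 - 3*Y)
L*s(40, -35) = -175*(96 - 3*(-35))/13 = -175*(96 + 105)/13 = -175/13*201 = -35175/13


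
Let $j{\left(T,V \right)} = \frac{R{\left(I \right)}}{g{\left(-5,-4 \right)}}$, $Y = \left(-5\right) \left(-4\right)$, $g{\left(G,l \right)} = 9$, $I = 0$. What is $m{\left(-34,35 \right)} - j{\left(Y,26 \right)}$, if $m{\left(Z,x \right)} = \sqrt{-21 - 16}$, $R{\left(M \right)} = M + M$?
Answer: $i \sqrt{37} \approx 6.0828 i$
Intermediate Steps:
$R{\left(M \right)} = 2 M$
$m{\left(Z,x \right)} = i \sqrt{37}$ ($m{\left(Z,x \right)} = \sqrt{-37} = i \sqrt{37}$)
$Y = 20$
$j{\left(T,V \right)} = 0$ ($j{\left(T,V \right)} = \frac{2 \cdot 0}{9} = 0 \cdot \frac{1}{9} = 0$)
$m{\left(-34,35 \right)} - j{\left(Y,26 \right)} = i \sqrt{37} - 0 = i \sqrt{37} + 0 = i \sqrt{37}$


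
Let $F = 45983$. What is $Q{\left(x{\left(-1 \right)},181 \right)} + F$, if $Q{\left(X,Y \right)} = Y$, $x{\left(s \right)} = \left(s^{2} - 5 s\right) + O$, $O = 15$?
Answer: $46164$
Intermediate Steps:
$x{\left(s \right)} = 15 + s^{2} - 5 s$ ($x{\left(s \right)} = \left(s^{2} - 5 s\right) + 15 = 15 + s^{2} - 5 s$)
$Q{\left(x{\left(-1 \right)},181 \right)} + F = 181 + 45983 = 46164$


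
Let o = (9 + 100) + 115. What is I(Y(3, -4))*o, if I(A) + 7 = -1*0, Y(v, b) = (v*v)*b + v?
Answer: -1568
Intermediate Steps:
Y(v, b) = v + b*v² (Y(v, b) = v²*b + v = b*v² + v = v + b*v²)
I(A) = -7 (I(A) = -7 - 1*0 = -7 + 0 = -7)
o = 224 (o = 109 + 115 = 224)
I(Y(3, -4))*o = -7*224 = -1568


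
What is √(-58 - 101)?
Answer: I*√159 ≈ 12.61*I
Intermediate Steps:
√(-58 - 101) = √(-159) = I*√159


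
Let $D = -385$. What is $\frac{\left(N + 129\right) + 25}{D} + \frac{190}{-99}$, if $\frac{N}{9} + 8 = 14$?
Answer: $- \frac{8522}{3465} \approx -2.4594$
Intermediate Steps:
$N = 54$ ($N = -72 + 9 \cdot 14 = -72 + 126 = 54$)
$\frac{\left(N + 129\right) + 25}{D} + \frac{190}{-99} = \frac{\left(54 + 129\right) + 25}{-385} + \frac{190}{-99} = \left(183 + 25\right) \left(- \frac{1}{385}\right) + 190 \left(- \frac{1}{99}\right) = 208 \left(- \frac{1}{385}\right) - \frac{190}{99} = - \frac{208}{385} - \frac{190}{99} = - \frac{8522}{3465}$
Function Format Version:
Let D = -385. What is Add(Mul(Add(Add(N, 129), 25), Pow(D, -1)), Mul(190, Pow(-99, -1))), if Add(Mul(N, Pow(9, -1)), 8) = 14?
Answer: Rational(-8522, 3465) ≈ -2.4594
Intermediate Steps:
N = 54 (N = Add(-72, Mul(9, 14)) = Add(-72, 126) = 54)
Add(Mul(Add(Add(N, 129), 25), Pow(D, -1)), Mul(190, Pow(-99, -1))) = Add(Mul(Add(Add(54, 129), 25), Pow(-385, -1)), Mul(190, Pow(-99, -1))) = Add(Mul(Add(183, 25), Rational(-1, 385)), Mul(190, Rational(-1, 99))) = Add(Mul(208, Rational(-1, 385)), Rational(-190, 99)) = Add(Rational(-208, 385), Rational(-190, 99)) = Rational(-8522, 3465)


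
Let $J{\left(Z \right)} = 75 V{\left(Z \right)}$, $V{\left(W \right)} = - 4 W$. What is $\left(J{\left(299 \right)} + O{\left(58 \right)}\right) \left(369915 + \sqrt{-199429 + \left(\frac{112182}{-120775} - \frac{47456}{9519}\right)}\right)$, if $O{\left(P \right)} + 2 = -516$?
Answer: $-33372991470 - \frac{90218 i \sqrt{10543818661211784735687}}{229931445} \approx -3.3373 \cdot 10^{10} - 4.029 \cdot 10^{7} i$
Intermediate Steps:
$O{\left(P \right)} = -518$ ($O{\left(P \right)} = -2 - 516 = -518$)
$J{\left(Z \right)} = - 300 Z$ ($J{\left(Z \right)} = 75 \left(- 4 Z\right) = - 300 Z$)
$\left(J{\left(299 \right)} + O{\left(58 \right)}\right) \left(369915 + \sqrt{-199429 + \left(\frac{112182}{-120775} - \frac{47456}{9519}\right)}\right) = \left(\left(-300\right) 299 - 518\right) \left(369915 + \sqrt{-199429 + \left(\frac{112182}{-120775} - \frac{47456}{9519}\right)}\right) = \left(-89700 - 518\right) \left(369915 + \sqrt{-199429 + \left(112182 \left(- \frac{1}{120775}\right) - \frac{47456}{9519}\right)}\right) = - 90218 \left(369915 + \sqrt{-199429 - \frac{6799358858}{1149657225}}\right) = - 90218 \left(369915 + \sqrt{- \frac{229281790083383}{1149657225}}\right) = - 90218 \left(369915 + \frac{i \sqrt{10543818661211784735687}}{229931445}\right) = -33372991470 - \frac{90218 i \sqrt{10543818661211784735687}}{229931445}$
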